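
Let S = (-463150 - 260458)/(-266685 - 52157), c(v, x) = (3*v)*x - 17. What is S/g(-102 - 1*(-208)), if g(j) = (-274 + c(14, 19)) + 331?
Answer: 180902/66797399 ≈ 0.0027082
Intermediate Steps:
c(v, x) = -17 + 3*v*x (c(v, x) = 3*v*x - 17 = -17 + 3*v*x)
g(j) = 838 (g(j) = (-274 + (-17 + 3*14*19)) + 331 = (-274 + (-17 + 798)) + 331 = (-274 + 781) + 331 = 507 + 331 = 838)
S = 361804/159421 (S = -723608/(-318842) = -723608*(-1/318842) = 361804/159421 ≈ 2.2695)
S/g(-102 - 1*(-208)) = (361804/159421)/838 = (361804/159421)*(1/838) = 180902/66797399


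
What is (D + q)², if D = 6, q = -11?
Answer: 25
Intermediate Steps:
(D + q)² = (6 - 11)² = (-5)² = 25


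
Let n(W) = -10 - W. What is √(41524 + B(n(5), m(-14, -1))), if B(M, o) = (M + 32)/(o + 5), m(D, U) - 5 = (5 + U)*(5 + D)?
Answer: √28069782/26 ≈ 203.77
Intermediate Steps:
m(D, U) = 5 + (5 + D)*(5 + U) (m(D, U) = 5 + (5 + U)*(5 + D) = 5 + (5 + D)*(5 + U))
B(M, o) = (32 + M)/(5 + o)
√(41524 + B(n(5), m(-14, -1))) = √(41524 + (32 + (-10 - 1*5))/(5 + (30 + 5*(-14) + 5*(-1) - 14*(-1)))) = √(41524 + (32 + (-10 - 5))/(5 + (30 - 70 - 5 + 14))) = √(41524 + (32 - 15)/(5 - 31)) = √(41524 + 17/(-26)) = √(41524 - 1/26*17) = √(41524 - 17/26) = √(1079607/26) = √28069782/26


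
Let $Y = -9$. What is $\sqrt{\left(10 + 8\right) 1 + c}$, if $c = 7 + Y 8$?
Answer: $i \sqrt{47} \approx 6.8557 i$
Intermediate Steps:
$c = -65$ ($c = 7 - 72 = -65$)
$\sqrt{\left(10 + 8\right) 1 + c} = \sqrt{\left(10 + 8\right) 1 - 65} = \sqrt{18 \cdot 1 - 65} = \sqrt{18 - 65} = \sqrt{-47} = i \sqrt{47}$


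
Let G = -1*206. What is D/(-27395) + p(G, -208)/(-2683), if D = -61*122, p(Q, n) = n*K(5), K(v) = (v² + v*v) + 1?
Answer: 310573046/73500785 ≈ 4.2254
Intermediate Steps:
K(v) = 1 + 2*v² (K(v) = (v² + v²) + 1 = 2*v² + 1 = 1 + 2*v²)
G = -206
p(Q, n) = 51*n (p(Q, n) = n*(1 + 2*5²) = n*(1 + 2*25) = n*(1 + 50) = n*51 = 51*n)
D = -7442
D/(-27395) + p(G, -208)/(-2683) = -7442/(-27395) + (51*(-208))/(-2683) = -7442*(-1/27395) - 10608*(-1/2683) = 7442/27395 + 10608/2683 = 310573046/73500785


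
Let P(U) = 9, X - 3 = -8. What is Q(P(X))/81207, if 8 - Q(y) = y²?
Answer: -73/81207 ≈ -0.00089894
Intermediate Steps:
X = -5 (X = 3 - 8 = -5)
Q(y) = 8 - y²
Q(P(X))/81207 = (8 - 1*9²)/81207 = (8 - 1*81)*(1/81207) = (8 - 81)*(1/81207) = -73*1/81207 = -73/81207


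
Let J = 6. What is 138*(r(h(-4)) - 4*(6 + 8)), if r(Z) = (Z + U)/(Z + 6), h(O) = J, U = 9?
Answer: -15111/2 ≈ -7555.5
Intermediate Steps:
h(O) = 6
r(Z) = (9 + Z)/(6 + Z) (r(Z) = (Z + 9)/(Z + 6) = (9 + Z)/(6 + Z))
138*(r(h(-4)) - 4*(6 + 8)) = 138*((9 + 6)/(6 + 6) - 4*(6 + 8)) = 138*(15/12 - 4*14) = 138*((1/12)*15 - 56) = 138*(5/4 - 56) = 138*(-219/4) = -15111/2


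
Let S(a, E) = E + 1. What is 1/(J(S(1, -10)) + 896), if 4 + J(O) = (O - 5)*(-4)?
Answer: 1/948 ≈ 0.0010549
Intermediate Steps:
S(a, E) = 1 + E
J(O) = 16 - 4*O (J(O) = -4 + (O - 5)*(-4) = -4 + (-5 + O)*(-4) = -4 + (20 - 4*O) = 16 - 4*O)
1/(J(S(1, -10)) + 896) = 1/((16 - 4*(1 - 10)) + 896) = 1/((16 - 4*(-9)) + 896) = 1/((16 + 36) + 896) = 1/(52 + 896) = 1/948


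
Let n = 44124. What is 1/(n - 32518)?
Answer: 1/11606 ≈ 8.6162e-5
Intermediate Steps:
1/(n - 32518) = 1/(44124 - 32518) = 1/11606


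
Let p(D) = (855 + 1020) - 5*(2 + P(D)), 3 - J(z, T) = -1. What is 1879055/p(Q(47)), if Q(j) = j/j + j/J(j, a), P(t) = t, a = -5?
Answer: 1503244/1441 ≈ 1043.2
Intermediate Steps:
J(z, T) = 4 (J(z, T) = 3 - 1*(-1) = 3 + 1 = 4)
Q(j) = 1 + j/4 (Q(j) = j/j + j/4 = 1 + j*(1/4) = 1 + j/4)
p(D) = 1865 - 5*D (p(D) = (855 + 1020) - 5*(2 + D) = 1875 + (-10 - 5*D) = 1865 - 5*D)
1879055/p(Q(47)) = 1879055/(1865 - 5*(1 + (1/4)*47)) = 1879055/(1865 - 5*(1 + 47/4)) = 1879055/(1865 - 5*51/4) = 1879055/(1865 - 255/4) = 1879055/(7205/4) = 1879055*(4/7205) = 1503244/1441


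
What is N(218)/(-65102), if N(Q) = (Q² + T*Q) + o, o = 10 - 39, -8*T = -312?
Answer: -55997/65102 ≈ -0.86014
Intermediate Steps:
T = 39 (T = -⅛*(-312) = 39)
o = -29
N(Q) = -29 + Q² + 39*Q (N(Q) = (Q² + 39*Q) - 29 = -29 + Q² + 39*Q)
N(218)/(-65102) = (-29 + 218² + 39*218)/(-65102) = (-29 + 47524 + 8502)*(-1/65102) = 55997*(-1/65102) = -55997/65102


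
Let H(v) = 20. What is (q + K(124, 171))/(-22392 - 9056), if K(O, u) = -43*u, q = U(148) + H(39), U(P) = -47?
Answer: 1845/7862 ≈ 0.23467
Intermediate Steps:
q = -27 (q = -47 + 20 = -27)
(q + K(124, 171))/(-22392 - 9056) = (-27 - 43*171)/(-22392 - 9056) = (-27 - 7353)/(-31448) = -7380*(-1/31448) = 1845/7862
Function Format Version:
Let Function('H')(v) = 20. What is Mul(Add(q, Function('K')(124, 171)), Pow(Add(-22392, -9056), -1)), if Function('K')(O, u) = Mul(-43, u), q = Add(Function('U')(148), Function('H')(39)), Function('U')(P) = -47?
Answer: Rational(1845, 7862) ≈ 0.23467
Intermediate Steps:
q = -27 (q = Add(-47, 20) = -27)
Mul(Add(q, Function('K')(124, 171)), Pow(Add(-22392, -9056), -1)) = Mul(Add(-27, Mul(-43, 171)), Pow(Add(-22392, -9056), -1)) = Mul(Add(-27, -7353), Pow(-31448, -1)) = Mul(-7380, Rational(-1, 31448)) = Rational(1845, 7862)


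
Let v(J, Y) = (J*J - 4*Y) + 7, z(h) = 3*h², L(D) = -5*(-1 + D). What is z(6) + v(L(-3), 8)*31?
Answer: 11733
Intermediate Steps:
L(D) = 5 - 5*D
v(J, Y) = 7 + J² - 4*Y (v(J, Y) = (J² - 4*Y) + 7 = 7 + J² - 4*Y)
z(6) + v(L(-3), 8)*31 = 3*6² + (7 + (5 - 5*(-3))² - 4*8)*31 = 3*36 + (7 + (5 + 15)² - 32)*31 = 108 + (7 + 20² - 32)*31 = 108 + (7 + 400 - 32)*31 = 108 + 375*31 = 108 + 11625 = 11733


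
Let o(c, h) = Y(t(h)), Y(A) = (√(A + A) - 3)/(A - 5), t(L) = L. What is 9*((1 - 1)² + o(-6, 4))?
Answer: 27 - 18*√2 ≈ 1.5442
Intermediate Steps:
Y(A) = (-3 + √2*√A)/(-5 + A) (Y(A) = (√(2*A) - 3)/(-5 + A) = (√2*√A - 3)/(-5 + A) = (-3 + √2*√A)/(-5 + A))
o(c, h) = (-3 + √2*√h)/(-5 + h)
9*((1 - 1)² + o(-6, 4)) = 9*((1 - 1)² + (-3 + √2*√4)/(-5 + 4)) = 9*(0² + (-3 + √2*2)/(-1)) = 9*(0 - (-3 + 2*√2)) = 9*(0 + (3 - 2*√2)) = 9*(3 - 2*√2) = 27 - 18*√2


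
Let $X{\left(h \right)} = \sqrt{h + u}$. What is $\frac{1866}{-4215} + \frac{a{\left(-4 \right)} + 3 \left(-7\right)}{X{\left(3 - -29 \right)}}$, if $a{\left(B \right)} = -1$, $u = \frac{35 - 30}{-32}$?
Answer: $- \frac{622}{1405} - \frac{88 \sqrt{2038}}{1019} \approx -4.3413$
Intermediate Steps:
$u = - \frac{5}{32}$ ($u = \left(35 - 30\right) \left(- \frac{1}{32}\right) = 5 \left(- \frac{1}{32}\right) = - \frac{5}{32} \approx -0.15625$)
$X{\left(h \right)} = \sqrt{- \frac{5}{32} + h}$ ($X{\left(h \right)} = \sqrt{h - \frac{5}{32}} = \sqrt{- \frac{5}{32} + h}$)
$\frac{1866}{-4215} + \frac{a{\left(-4 \right)} + 3 \left(-7\right)}{X{\left(3 - -29 \right)}} = \frac{1866}{-4215} + \frac{-1 + 3 \left(-7\right)}{\frac{1}{8} \sqrt{-10 + 64 \left(3 - -29\right)}} = 1866 \left(- \frac{1}{4215}\right) + \frac{-1 - 21}{\frac{1}{8} \sqrt{-10 + 64 \left(3 + 29\right)}} = - \frac{622}{1405} - \frac{22}{\frac{1}{8} \sqrt{-10 + 64 \cdot 32}} = - \frac{622}{1405} - \frac{22}{\frac{1}{8} \sqrt{-10 + 2048}} = - \frac{622}{1405} - \frac{22}{\frac{1}{8} \sqrt{2038}} = - \frac{622}{1405} - 22 \frac{4 \sqrt{2038}}{1019} = - \frac{622}{1405} - \frac{88 \sqrt{2038}}{1019}$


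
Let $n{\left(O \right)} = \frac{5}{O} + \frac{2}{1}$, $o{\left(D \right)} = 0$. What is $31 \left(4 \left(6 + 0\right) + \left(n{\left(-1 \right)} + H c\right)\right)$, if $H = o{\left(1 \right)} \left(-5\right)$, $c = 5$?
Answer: $651$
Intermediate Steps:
$n{\left(O \right)} = 2 + \frac{5}{O}$ ($n{\left(O \right)} = \frac{5}{O} + 2 \cdot 1 = \frac{5}{O} + 2 = 2 + \frac{5}{O}$)
$H = 0$ ($H = 0 \left(-5\right) = 0$)
$31 \left(4 \left(6 + 0\right) + \left(n{\left(-1 \right)} + H c\right)\right) = 31 \left(4 \left(6 + 0\right) + \left(\left(2 + \frac{5}{-1}\right) + 0 \cdot 5\right)\right) = 31 \left(4 \cdot 6 + \left(\left(2 + 5 \left(-1\right)\right) + 0\right)\right) = 31 \left(24 + \left(\left(2 - 5\right) + 0\right)\right) = 31 \left(24 + \left(-3 + 0\right)\right) = 31 \left(24 - 3\right) = 31 \cdot 21 = 651$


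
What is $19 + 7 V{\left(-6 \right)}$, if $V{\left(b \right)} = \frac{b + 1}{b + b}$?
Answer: $\frac{263}{12} \approx 21.917$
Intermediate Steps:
$V{\left(b \right)} = \frac{1 + b}{2 b}$
$19 + 7 V{\left(-6 \right)} = 19 + 7 \frac{1 - 6}{2 \left(-6\right)} = 19 + 7 \cdot \frac{1}{2} \left(- \frac{1}{6}\right) \left(-5\right) = 19 + 7 \cdot \frac{5}{12} = 19 + \frac{35}{12} = \frac{263}{12}$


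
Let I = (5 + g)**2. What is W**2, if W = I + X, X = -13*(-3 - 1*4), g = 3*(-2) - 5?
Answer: 16129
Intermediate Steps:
g = -11 (g = -6 - 5 = -11)
I = 36 (I = (5 - 11)**2 = (-6)**2 = 36)
X = 91 (X = -13*(-3 - 4) = -13*(-7) = 91)
W = 127 (W = 36 + 91 = 127)
W**2 = 127**2 = 16129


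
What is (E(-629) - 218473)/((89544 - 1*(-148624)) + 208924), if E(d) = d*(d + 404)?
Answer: -19237/111773 ≈ -0.17211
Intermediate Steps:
E(d) = d*(404 + d)
(E(-629) - 218473)/((89544 - 1*(-148624)) + 208924) = (-629*(404 - 629) - 218473)/((89544 - 1*(-148624)) + 208924) = (-629*(-225) - 218473)/((89544 + 148624) + 208924) = (141525 - 218473)/(238168 + 208924) = -76948/447092 = -76948*1/447092 = -19237/111773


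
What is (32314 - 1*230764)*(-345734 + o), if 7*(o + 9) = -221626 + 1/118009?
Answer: 8838377925230700/118009 ≈ 7.4896e+10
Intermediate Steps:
o = -26161297200/826063 (o = -9 + (-221626 + 1/118009)/7 = -9 + (1/7)*(-26153862633/118009) = -9 - 26153862633/826063 = -26161297200/826063 ≈ -31670.)
(32314 - 1*230764)*(-345734 + o) = (32314 - 1*230764)*(-345734 - 26161297200/826063) = (32314 - 230764)*(-311759362442/826063) = -198450*(-311759362442/826063) = 8838377925230700/118009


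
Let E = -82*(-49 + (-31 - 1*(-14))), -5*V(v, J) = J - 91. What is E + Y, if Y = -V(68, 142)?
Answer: 27111/5 ≈ 5422.2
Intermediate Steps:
V(v, J) = 91/5 - J/5 (V(v, J) = -(J - 91)/5 = -(-91 + J)/5 = 91/5 - J/5)
Y = 51/5 (Y = -(91/5 - 1/5*142) = -(91/5 - 142/5) = -1*(-51/5) = 51/5 ≈ 10.200)
E = 5412 (E = -82*(-49 + (-31 + 14)) = -82*(-49 - 17) = -82*(-66) = 5412)
E + Y = 5412 + 51/5 = 27111/5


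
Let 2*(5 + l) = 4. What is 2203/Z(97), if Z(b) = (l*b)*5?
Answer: -2203/1455 ≈ -1.5141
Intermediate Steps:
l = -3 (l = -5 + (½)*4 = -5 + 2 = -3)
Z(b) = -15*b (Z(b) = -3*b*5 = -15*b)
2203/Z(97) = 2203/((-15*97)) = 2203/(-1455) = 2203*(-1/1455) = -2203/1455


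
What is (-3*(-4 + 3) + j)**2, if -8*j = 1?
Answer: 529/64 ≈ 8.2656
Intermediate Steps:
j = -1/8 (j = -1/8*1 = -1/8 ≈ -0.12500)
(-3*(-4 + 3) + j)**2 = (-3*(-4 + 3) - 1/8)**2 = (-3*(-1) - 1/8)**2 = (3 - 1/8)**2 = (23/8)**2 = 529/64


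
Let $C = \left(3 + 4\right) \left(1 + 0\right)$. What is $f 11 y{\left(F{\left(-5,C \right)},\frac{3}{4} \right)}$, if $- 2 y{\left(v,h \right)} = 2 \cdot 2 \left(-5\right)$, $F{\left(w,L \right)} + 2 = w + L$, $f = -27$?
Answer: $-2970$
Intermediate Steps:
$C = 7$ ($C = 7 \cdot 1 = 7$)
$F{\left(w,L \right)} = -2 + L + w$ ($F{\left(w,L \right)} = -2 + \left(w + L\right) = -2 + \left(L + w\right) = -2 + L + w$)
$y{\left(v,h \right)} = 10$ ($y{\left(v,h \right)} = - \frac{2 \cdot 2 \left(-5\right)}{2} = - \frac{4 \left(-5\right)}{2} = \left(- \frac{1}{2}\right) \left(-20\right) = 10$)
$f 11 y{\left(F{\left(-5,C \right)},\frac{3}{4} \right)} = \left(-27\right) 11 \cdot 10 = \left(-297\right) 10 = -2970$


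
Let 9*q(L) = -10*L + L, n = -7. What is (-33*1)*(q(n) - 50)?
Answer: 1419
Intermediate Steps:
q(L) = -L (q(L) = (-10*L + L)/9 = (-9*L)/9 = -L)
(-33*1)*(q(n) - 50) = (-33*1)*(-1*(-7) - 50) = -33*(7 - 50) = -33*(-43) = 1419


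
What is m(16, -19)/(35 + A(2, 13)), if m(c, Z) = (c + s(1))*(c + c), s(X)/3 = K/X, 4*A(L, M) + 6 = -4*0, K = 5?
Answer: 1984/67 ≈ 29.612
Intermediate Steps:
A(L, M) = -3/2 (A(L, M) = -3/2 + (-4*0)/4 = -3/2 + (¼)*0 = -3/2 + 0 = -3/2)
s(X) = 15/X (s(X) = 3*(5/X) = 15/X)
m(c, Z) = 2*c*(15 + c) (m(c, Z) = (c + 15/1)*(c + c) = (c + 15*1)*(2*c) = (c + 15)*(2*c) = (15 + c)*(2*c) = 2*c*(15 + c))
m(16, -19)/(35 + A(2, 13)) = (2*16*(15 + 16))/(35 - 3/2) = (2*16*31)/(67/2) = 992*(2/67) = 1984/67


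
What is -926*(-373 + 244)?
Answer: 119454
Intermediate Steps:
-926*(-373 + 244) = -926*(-129) = 119454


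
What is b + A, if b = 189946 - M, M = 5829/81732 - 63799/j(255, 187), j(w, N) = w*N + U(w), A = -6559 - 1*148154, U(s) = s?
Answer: 5752333577177/163259670 ≈ 35234.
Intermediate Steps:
A = -154713 (A = -6559 - 148154 = -154713)
j(w, N) = w + N*w (j(w, N) = w*N + w = N*w + w = w + N*w)
M = -205624067/163259670 (M = 5829/81732 - 63799*1/(255*(1 + 187)) = 5829*(1/81732) - 63799/(255*188) = 1943/27244 - 63799/47940 = -205624067/163259670 ≈ -1.2595)
b = 31010726901887/163259670 (b = 189946 - 1*(-205624067/163259670) = 189946 + 205624067/163259670 = 31010726901887/163259670 ≈ 1.8995e+5)
b + A = 31010726901887/163259670 - 154713 = 5752333577177/163259670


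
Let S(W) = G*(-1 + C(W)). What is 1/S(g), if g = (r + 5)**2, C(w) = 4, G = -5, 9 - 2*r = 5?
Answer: -1/15 ≈ -0.066667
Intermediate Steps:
r = 2 (r = 9/2 - 1/2*5 = 9/2 - 5/2 = 2)
g = 49 (g = (2 + 5)**2 = 7**2 = 49)
S(W) = -15 (S(W) = -5*(-1 + 4) = -5*3 = -15)
1/S(g) = 1/(-15) = -1/15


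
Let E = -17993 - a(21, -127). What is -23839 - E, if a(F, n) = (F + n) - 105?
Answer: -6057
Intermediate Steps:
a(F, n) = -105 + F + n
E = -17782 (E = -17993 - (-105 + 21 - 127) = -17993 - 1*(-211) = -17993 + 211 = -17782)
-23839 - E = -23839 - 1*(-17782) = -23839 + 17782 = -6057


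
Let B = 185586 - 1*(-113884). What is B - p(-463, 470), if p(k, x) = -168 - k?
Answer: 299175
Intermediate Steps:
B = 299470 (B = 185586 + 113884 = 299470)
B - p(-463, 470) = 299470 - (-168 - 1*(-463)) = 299470 - (-168 + 463) = 299470 - 1*295 = 299470 - 295 = 299175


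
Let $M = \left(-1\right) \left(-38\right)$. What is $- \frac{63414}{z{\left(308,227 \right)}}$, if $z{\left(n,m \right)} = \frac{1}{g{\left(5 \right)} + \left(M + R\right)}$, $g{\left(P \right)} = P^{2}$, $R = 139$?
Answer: $-12809628$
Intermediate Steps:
$M = 38$
$z{\left(n,m \right)} = \frac{1}{202}$ ($z{\left(n,m \right)} = \frac{1}{5^{2} + \left(38 + 139\right)} = \frac{1}{25 + 177} = \frac{1}{202}$)
$- \frac{63414}{z{\left(308,227 \right)}} = - 63414 \frac{1}{\frac{1}{202}} = \left(-63414\right) 202 = -12809628$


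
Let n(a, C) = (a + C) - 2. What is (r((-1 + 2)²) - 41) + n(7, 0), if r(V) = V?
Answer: -35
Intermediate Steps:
n(a, C) = -2 + C + a (n(a, C) = (C + a) - 2 = -2 + C + a)
(r((-1 + 2)²) - 41) + n(7, 0) = ((-1 + 2)² - 41) + (-2 + 0 + 7) = (1² - 41) + 5 = (1 - 41) + 5 = -40 + 5 = -35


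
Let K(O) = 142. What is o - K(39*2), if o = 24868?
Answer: 24726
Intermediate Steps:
o - K(39*2) = 24868 - 1*142 = 24868 - 142 = 24726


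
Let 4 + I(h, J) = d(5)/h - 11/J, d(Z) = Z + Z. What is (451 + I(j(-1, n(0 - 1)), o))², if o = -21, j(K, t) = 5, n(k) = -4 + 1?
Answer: 89113600/441 ≈ 2.0207e+5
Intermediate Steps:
n(k) = -3
d(Z) = 2*Z
I(h, J) = -4 - 11/J + 10/h (I(h, J) = -4 + ((2*5)/h - 11/J) = -4 + (10/h - 11/J) = -4 + (-11/J + 10/h) = -4 - 11/J + 10/h)
(451 + I(j(-1, n(0 - 1)), o))² = (451 + (-4 - 11/(-21) + 10/5))² = (451 + (-4 - 11*(-1/21) + 10*(⅕)))² = (451 + (-4 + 11/21 + 2))² = (451 - 31/21)² = (9440/21)² = 89113600/441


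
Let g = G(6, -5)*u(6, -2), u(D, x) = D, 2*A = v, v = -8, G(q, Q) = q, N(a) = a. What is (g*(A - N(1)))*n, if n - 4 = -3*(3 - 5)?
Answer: -1800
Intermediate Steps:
n = 10 (n = 4 - 3*(3 - 5) = 4 - 3*(-2) = 4 + 6 = 10)
A = -4 (A = (½)*(-8) = -4)
g = 36 (g = 6*6 = 36)
(g*(A - N(1)))*n = (36*(-4 - 1*1))*10 = (36*(-4 - 1))*10 = (36*(-5))*10 = -180*10 = -1800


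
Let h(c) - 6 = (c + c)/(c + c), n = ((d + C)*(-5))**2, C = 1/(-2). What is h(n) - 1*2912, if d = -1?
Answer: -2905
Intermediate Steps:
C = -1/2 (C = 1*(-1/2) = -1/2 ≈ -0.50000)
n = 225/4 (n = ((-1 - 1/2)*(-5))**2 = (-3/2*(-5))**2 = (15/2)**2 = 225/4 ≈ 56.250)
h(c) = 7 (h(c) = 6 + (c + c)/(c + c) = 6 + (2*c)/((2*c)) = 6 + (2*c)*(1/(2*c)) = 6 + 1 = 7)
h(n) - 1*2912 = 7 - 1*2912 = 7 - 2912 = -2905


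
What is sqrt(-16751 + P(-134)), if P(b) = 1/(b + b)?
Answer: I*sqrt(300781023)/134 ≈ 129.43*I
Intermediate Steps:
P(b) = 1/(2*b)
sqrt(-16751 + P(-134)) = sqrt(-16751 + (1/2)/(-134)) = sqrt(-16751 + (1/2)*(-1/134)) = sqrt(-16751 - 1/268) = sqrt(-4489269/268) = I*sqrt(300781023)/134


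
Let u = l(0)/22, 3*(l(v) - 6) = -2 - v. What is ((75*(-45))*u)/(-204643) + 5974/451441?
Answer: 17510879102/1016226646193 ≈ 0.017231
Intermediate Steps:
l(v) = 16/3 - v/3 (l(v) = 6 + (-2 - v)/3 = 6 + (-⅔ - v/3) = 16/3 - v/3)
u = 8/33 (u = (16/3 - ⅓*0)/22 = (16/3 + 0)*(1/22) = (16/3)*(1/22) = 8/33 ≈ 0.24242)
((75*(-45))*u)/(-204643) + 5974/451441 = ((75*(-45))*(8/33))/(-204643) + 5974/451441 = -3375*8/33*(-1/204643) + 5974*(1/451441) = -9000/11*(-1/204643) + 5974/451441 = 9000/2251073 + 5974/451441 = 17510879102/1016226646193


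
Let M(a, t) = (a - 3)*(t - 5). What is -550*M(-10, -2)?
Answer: -50050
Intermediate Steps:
M(a, t) = (-5 + t)*(-3 + a) (M(a, t) = (-3 + a)*(-5 + t) = (-5 + t)*(-3 + a))
-550*M(-10, -2) = -550*(15 - 5*(-10) - 3*(-2) - 10*(-2)) = -550*(15 + 50 + 6 + 20) = -550*91 = -50050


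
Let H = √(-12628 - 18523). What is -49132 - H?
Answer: -49132 - I*√31151 ≈ -49132.0 - 176.5*I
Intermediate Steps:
H = I*√31151 (H = √(-31151) = I*√31151 ≈ 176.5*I)
-49132 - H = -49132 - I*√31151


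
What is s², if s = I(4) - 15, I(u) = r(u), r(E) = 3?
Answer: 144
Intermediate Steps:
I(u) = 3
s = -12 (s = 3 - 15 = -12)
s² = (-12)² = 144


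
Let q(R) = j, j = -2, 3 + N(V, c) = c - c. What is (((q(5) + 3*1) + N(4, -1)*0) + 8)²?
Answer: 81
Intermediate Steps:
N(V, c) = -3 (N(V, c) = -3 + (c - c) = -3 + 0 = -3)
q(R) = -2
(((q(5) + 3*1) + N(4, -1)*0) + 8)² = (((-2 + 3*1) - 3*0) + 8)² = (((-2 + 3) + 0) + 8)² = ((1 + 0) + 8)² = (1 + 8)² = 9² = 81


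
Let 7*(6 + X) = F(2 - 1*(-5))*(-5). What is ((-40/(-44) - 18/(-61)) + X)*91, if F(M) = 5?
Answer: -510913/671 ≈ -761.42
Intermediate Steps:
X = -67/7 (X = -6 + (5*(-5))/7 = -6 + (1/7)*(-25) = -6 - 25/7 = -67/7 ≈ -9.5714)
((-40/(-44) - 18/(-61)) + X)*91 = ((-40/(-44) - 18/(-61)) - 67/7)*91 = ((-40*(-1/44) - 18*(-1/61)) - 67/7)*91 = ((10/11 + 18/61) - 67/7)*91 = (808/671 - 67/7)*91 = -39301/4697*91 = -510913/671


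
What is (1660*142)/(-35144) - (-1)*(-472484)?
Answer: -2075651677/4393 ≈ -4.7249e+5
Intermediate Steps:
(1660*142)/(-35144) - (-1)*(-472484) = 235720*(-1/35144) - 1*472484 = -29465/4393 - 472484 = -2075651677/4393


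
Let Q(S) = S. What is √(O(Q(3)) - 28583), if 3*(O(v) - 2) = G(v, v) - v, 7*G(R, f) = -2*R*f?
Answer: 4*I*√87535/7 ≈ 169.06*I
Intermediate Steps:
G(R, f) = -2*R*f/7 (G(R, f) = (-2*R*f)/7 = -2*R*f/7)
O(v) = 2 - 2*v²/21 - v/3 (O(v) = 2 + (-2*v*v/7 - v)/3 = 2 + (-2*v²/7 - v)/3 = 2 + (-v - 2*v²/7)/3 = 2 + (-2*v²/21 - v/3) = 2 - 2*v²/21 - v/3)
√(O(Q(3)) - 28583) = √((2 - 2/21*3² - ⅓*3) - 28583) = √((2 - 2/21*9 - 1) - 28583) = √((2 - 6/7 - 1) - 28583) = √(⅐ - 28583) = √(-200080/7) = 4*I*√87535/7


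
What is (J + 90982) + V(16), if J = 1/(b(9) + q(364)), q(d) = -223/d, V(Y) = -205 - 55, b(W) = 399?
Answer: 13155869750/145013 ≈ 90722.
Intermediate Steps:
V(Y) = -260
J = 364/145013 (J = 1/(399 - 223/364) = 1/(145013/364) = 364/145013 ≈ 0.0025101)
(J + 90982) + V(16) = (364/145013 + 90982) - 260 = 13193573130/145013 - 260 = 13155869750/145013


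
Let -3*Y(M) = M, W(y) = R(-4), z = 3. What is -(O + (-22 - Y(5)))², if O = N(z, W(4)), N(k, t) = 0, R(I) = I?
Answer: -3721/9 ≈ -413.44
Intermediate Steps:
W(y) = -4
Y(M) = -M/3
O = 0
-(O + (-22 - Y(5)))² = -(0 + (-22 - (-1)*5/3))² = -(0 + (-22 - 1*(-5/3)))² = -(0 + (-22 + 5/3))² = -(0 - 61/3)² = -(-61/3)² = -1*3721/9 = -3721/9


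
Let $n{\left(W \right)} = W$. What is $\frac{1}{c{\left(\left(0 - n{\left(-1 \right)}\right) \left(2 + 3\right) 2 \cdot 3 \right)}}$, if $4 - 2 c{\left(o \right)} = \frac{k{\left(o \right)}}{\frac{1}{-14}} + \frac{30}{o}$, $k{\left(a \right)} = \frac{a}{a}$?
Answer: $\frac{2}{17} \approx 0.11765$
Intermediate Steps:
$k{\left(a \right)} = 1$
$c{\left(o \right)} = 9 - \frac{15}{o}$ ($c{\left(o \right)} = 2 - \frac{1 \frac{1}{\frac{1}{-14}} + \frac{30}{o}}{2} = 2 - \frac{1 \frac{1}{- \frac{1}{14}} + \frac{30}{o}}{2} = 2 - \frac{1 \left(-14\right) + \frac{30}{o}}{2} = 2 - \frac{-14 + \frac{30}{o}}{2} = 2 + \left(7 - \frac{15}{o}\right) = 9 - \frac{15}{o}$)
$\frac{1}{c{\left(\left(0 - n{\left(-1 \right)}\right) \left(2 + 3\right) 2 \cdot 3 \right)}} = \frac{1}{9 - \frac{15}{\left(0 - -1\right) \left(2 + 3\right) 2 \cdot 3}} = \frac{1}{9 - \frac{15}{\left(0 + 1\right) 5 \cdot 2 \cdot 3}} = \frac{1}{9 - \frac{15}{1 \cdot 10 \cdot 3}} = \frac{1}{9 - \frac{15}{10 \cdot 3}} = \frac{1}{9 - \frac{15}{30}} = \frac{1}{9 - \frac{1}{2}} = \frac{1}{\frac{17}{2}} = \frac{2}{17}$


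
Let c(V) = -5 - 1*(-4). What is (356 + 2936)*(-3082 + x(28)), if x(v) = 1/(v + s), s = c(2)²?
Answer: -294229084/29 ≈ -1.0146e+7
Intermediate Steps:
c(V) = -1 (c(V) = -5 + 4 = -1)
s = 1 (s = (-1)² = 1)
x(v) = 1/(1 + v) (x(v) = 1/(v + 1) = 1/(1 + v))
(356 + 2936)*(-3082 + x(28)) = (356 + 2936)*(-3082 + 1/(1 + 28)) = 3292*(-3082 + 1/29) = 3292*(-89377/29) = -294229084/29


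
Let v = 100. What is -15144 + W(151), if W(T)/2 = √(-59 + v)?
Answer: -15144 + 2*√41 ≈ -15131.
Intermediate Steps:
W(T) = 2*√41 (W(T) = 2*√(-59 + 100) = 2*√41)
-15144 + W(151) = -15144 + 2*√41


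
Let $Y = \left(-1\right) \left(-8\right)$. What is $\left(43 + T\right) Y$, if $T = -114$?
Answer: $-568$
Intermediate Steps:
$Y = 8$
$\left(43 + T\right) Y = \left(43 - 114\right) 8 = \left(-71\right) 8 = -568$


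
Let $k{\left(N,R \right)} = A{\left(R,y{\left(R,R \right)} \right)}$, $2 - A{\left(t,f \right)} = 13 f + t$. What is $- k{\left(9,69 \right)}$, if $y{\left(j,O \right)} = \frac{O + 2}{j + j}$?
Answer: $\frac{10169}{138} \approx 73.688$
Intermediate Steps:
$y{\left(j,O \right)} = \frac{2 + O}{2 j}$
$A{\left(t,f \right)} = 2 - t - 13 f$ ($A{\left(t,f \right)} = 2 - \left(13 f + t\right) = 2 - \left(t + 13 f\right) = 2 - t - 13 f$)
$k{\left(N,R \right)} = 2 - R - \frac{13 \left(2 + R\right)}{2 R}$ ($k{\left(N,R \right)} = 2 - R - 13 \frac{2 + R}{2 R} = 2 - R - \frac{13 \left(2 + R\right)}{2 R}$)
$- k{\left(9,69 \right)} = - (- \frac{9}{2} - 69 - \frac{13}{69}) = \left(-1\right) \left(- \frac{10169}{138}\right) = \frac{10169}{138}$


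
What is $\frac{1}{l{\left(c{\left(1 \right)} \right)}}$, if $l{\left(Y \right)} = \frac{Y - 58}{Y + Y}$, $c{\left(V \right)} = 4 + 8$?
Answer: $- \frac{12}{23} \approx -0.52174$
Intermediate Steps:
$c{\left(V \right)} = 12$
$l{\left(Y \right)} = \frac{-58 + Y}{2 Y}$
$\frac{1}{l{\left(c{\left(1 \right)} \right)}} = \frac{1}{\frac{1}{2} \cdot \frac{1}{12} \left(-58 + 12\right)} = \frac{1}{\frac{1}{2} \cdot \frac{1}{12} \left(-46\right)} = \frac{1}{- \frac{23}{12}} = - \frac{12}{23}$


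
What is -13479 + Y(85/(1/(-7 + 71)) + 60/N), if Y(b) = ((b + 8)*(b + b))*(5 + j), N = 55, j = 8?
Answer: 93274119921/121 ≈ 7.7086e+8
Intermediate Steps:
Y(b) = 26*b*(8 + b) (Y(b) = ((b + 8)*(b + b))*(5 + 8) = ((8 + b)*(2*b))*13 = (2*b*(8 + b))*13 = 26*b*(8 + b))
-13479 + Y(85/(1/(-7 + 71)) + 60/N) = -13479 + 26*(85/(1/(-7 + 71)) + 60/55)*(8 + (85/(1/(-7 + 71)) + 60/55)) = -13479 + 26*(85/(1/64) + 60*(1/55))*(8 + (85/(1/64) + 60*(1/55))) = -13479 + 26*(85/(1/64) + 12/11)*(8 + (85/(1/64) + 12/11)) = -13479 + 26*(85*64 + 12/11)*(8 + (85*64 + 12/11)) = -13479 + 26*(5440 + 12/11)*(8 + (5440 + 12/11)) = -13479 + 26*(59852/11)*(8 + 59852/11) = -13479 + 26*(59852/11)*(59940/11) = -13479 + 93275750880/121 = 93274119921/121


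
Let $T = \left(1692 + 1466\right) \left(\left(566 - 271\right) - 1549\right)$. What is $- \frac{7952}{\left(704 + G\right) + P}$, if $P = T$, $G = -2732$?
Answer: $\frac{497}{247635} \approx 0.002007$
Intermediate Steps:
$T = -3960132$ ($T = 3158 \left(295 - 1549\right) = 3158 \left(-1254\right) = -3960132$)
$P = -3960132$
$- \frac{7952}{\left(704 + G\right) + P} = - \frac{7952}{\left(704 - 2732\right) - 3960132} = - \frac{7952}{-2028 - 3960132} = - \frac{7952}{-3962160} = \left(-7952\right) \left(- \frac{1}{3962160}\right) = \frac{497}{247635}$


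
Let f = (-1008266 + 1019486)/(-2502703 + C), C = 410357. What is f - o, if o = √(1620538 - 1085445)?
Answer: -5610/1046173 - √535093 ≈ -731.51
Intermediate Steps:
f = -5610/1046173 (f = (-1008266 + 1019486)/(-2502703 + 410357) = 11220/(-2092346) = 11220*(-1/2092346) = -5610/1046173 ≈ -0.0053624)
o = √535093 ≈ 731.50
f - o = -5610/1046173 - √535093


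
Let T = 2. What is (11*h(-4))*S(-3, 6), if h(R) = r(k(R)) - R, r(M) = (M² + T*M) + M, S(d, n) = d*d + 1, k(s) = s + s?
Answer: 4840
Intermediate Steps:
k(s) = 2*s
S(d, n) = 1 + d² (S(d, n) = d² + 1 = 1 + d²)
r(M) = M² + 3*M (r(M) = (M² + 2*M) + M = M² + 3*M)
h(R) = -R + 2*R*(3 + 2*R) (h(R) = (2*R)*(3 + 2*R) - R = 2*R*(3 + 2*R) - R = -R + 2*R*(3 + 2*R))
(11*h(-4))*S(-3, 6) = (11*(-4*(5 + 4*(-4))))*(1 + (-3)²) = (11*(-4*(5 - 16)))*(1 + 9) = (11*(-4*(-11)))*10 = (11*44)*10 = 484*10 = 4840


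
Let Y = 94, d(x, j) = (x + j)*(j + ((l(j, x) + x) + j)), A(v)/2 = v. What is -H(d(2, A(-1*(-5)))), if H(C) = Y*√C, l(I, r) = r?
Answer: -1128*√2 ≈ -1595.2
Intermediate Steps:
A(v) = 2*v
d(x, j) = (j + x)*(2*j + 2*x) (d(x, j) = (x + j)*(j + ((x + x) + j)) = (j + x)*(j + (2*x + j)) = (j + x)*(j + (j + 2*x)) = (j + x)*(2*j + 2*x))
H(C) = 94*√C
-H(d(2, A(-1*(-5)))) = -94*√(2*(2*(-1*(-5)))² + 2*2² + 4*(2*(-1*(-5)))*2) = -94*√(2*(2*5)² + 2*4 + 4*(2*5)*2) = -94*√(2*10² + 8 + 4*10*2) = -94*√(2*100 + 8 + 80) = -94*√(200 + 8 + 80) = -94*√288 = -94*12*√2 = -1128*√2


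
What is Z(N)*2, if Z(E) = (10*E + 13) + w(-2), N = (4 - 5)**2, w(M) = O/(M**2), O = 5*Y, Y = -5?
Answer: 67/2 ≈ 33.500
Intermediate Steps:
O = -25 (O = 5*(-5) = -25)
w(M) = -25/M**2
N = 1 (N = (-1)**2 = 1)
Z(E) = 27/4 + 10*E (Z(E) = (10*E + 13) - 25/(-2)**2 = (13 + 10*E) - 25*1/4 = (13 + 10*E) - 25/4 = 27/4 + 10*E)
Z(N)*2 = (27/4 + 10*1)*2 = (27/4 + 10)*2 = (67/4)*2 = 67/2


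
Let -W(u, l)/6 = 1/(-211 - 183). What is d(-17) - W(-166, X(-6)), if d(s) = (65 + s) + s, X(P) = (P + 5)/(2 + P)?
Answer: 6104/197 ≈ 30.985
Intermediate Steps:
X(P) = (5 + P)/(2 + P)
W(u, l) = 3/197 (W(u, l) = -6/(-211 - 183) = -6/(-394) = -6*(-1/394) = 3/197)
d(s) = 65 + 2*s
d(-17) - W(-166, X(-6)) = (65 + 2*(-17)) - 1*3/197 = (65 - 34) - 3/197 = 31 - 3/197 = 6104/197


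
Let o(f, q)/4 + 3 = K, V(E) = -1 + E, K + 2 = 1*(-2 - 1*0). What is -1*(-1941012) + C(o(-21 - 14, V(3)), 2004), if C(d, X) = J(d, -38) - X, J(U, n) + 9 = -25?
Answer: 1938974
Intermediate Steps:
J(U, n) = -34 (J(U, n) = -9 - 25 = -34)
K = -4 (K = -2 + 1*(-2 - 1*0) = -2 + 1*(-2 + 0) = -2 + 1*(-2) = -2 - 2 = -4)
o(f, q) = -28 (o(f, q) = -12 + 4*(-4) = -12 - 16 = -28)
C(d, X) = -34 - X
-1*(-1941012) + C(o(-21 - 14, V(3)), 2004) = -1*(-1941012) + (-34 - 1*2004) = 1941012 + (-34 - 2004) = 1941012 - 2038 = 1938974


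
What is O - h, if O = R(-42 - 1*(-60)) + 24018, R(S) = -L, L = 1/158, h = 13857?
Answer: 1605437/158 ≈ 10161.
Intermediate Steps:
L = 1/158 ≈ 0.0063291
R(S) = -1/158 (R(S) = -1*1/158 = -1/158)
O = 3794843/158 (O = -1/158 + 24018 = 3794843/158 ≈ 24018.)
O - h = 3794843/158 - 1*13857 = 3794843/158 - 13857 = 1605437/158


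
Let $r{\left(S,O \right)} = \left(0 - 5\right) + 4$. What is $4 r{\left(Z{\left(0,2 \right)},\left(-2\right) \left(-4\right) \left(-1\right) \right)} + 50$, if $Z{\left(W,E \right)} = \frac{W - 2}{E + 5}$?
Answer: $46$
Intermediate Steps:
$Z{\left(W,E \right)} = \frac{-2 + W}{5 + E}$
$r{\left(S,O \right)} = -1$ ($r{\left(S,O \right)} = -5 + 4 = -1$)
$4 r{\left(Z{\left(0,2 \right)},\left(-2\right) \left(-4\right) \left(-1\right) \right)} + 50 = 4 \left(-1\right) + 50 = -4 + 50 = 46$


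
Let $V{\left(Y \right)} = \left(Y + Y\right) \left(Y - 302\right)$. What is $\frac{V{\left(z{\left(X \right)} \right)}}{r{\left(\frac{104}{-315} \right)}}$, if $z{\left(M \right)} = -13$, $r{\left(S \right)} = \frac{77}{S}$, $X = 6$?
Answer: $- \frac{2704}{77} \approx -35.117$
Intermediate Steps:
$V{\left(Y \right)} = 2 Y \left(-302 + Y\right)$
$\frac{V{\left(z{\left(X \right)} \right)}}{r{\left(\frac{104}{-315} \right)}} = \frac{2 \left(-13\right) \left(-302 - 13\right)}{77 \frac{1}{104 \frac{1}{-315}}} = \frac{2 \left(-13\right) \left(-315\right)}{77 \frac{1}{104 \left(- \frac{1}{315}\right)}} = \frac{8190}{77 \frac{1}{- \frac{104}{315}}} = \frac{8190}{77 \left(- \frac{315}{104}\right)} = \frac{8190}{- \frac{24255}{104}} = 8190 \left(- \frac{104}{24255}\right) = - \frac{2704}{77}$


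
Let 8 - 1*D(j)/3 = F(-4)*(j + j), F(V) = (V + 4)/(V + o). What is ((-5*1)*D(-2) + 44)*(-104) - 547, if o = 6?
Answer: 7357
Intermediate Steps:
F(V) = (4 + V)/(6 + V) (F(V) = (V + 4)/(V + 6) = (4 + V)/(6 + V))
D(j) = 24 (D(j) = 24 - 3*(4 - 4)/(6 - 4)*(j + j) = 24 - 3*0/2*2*j = 24 - 3*(1/2)*0*2*j = 24 - 0*2*j = 24 - 3*0 = 24 + 0 = 24)
((-5*1)*D(-2) + 44)*(-104) - 547 = (-5*1*24 + 44)*(-104) - 547 = (-5*24 + 44)*(-104) - 547 = (-120 + 44)*(-104) - 547 = -76*(-104) - 547 = 7904 - 547 = 7357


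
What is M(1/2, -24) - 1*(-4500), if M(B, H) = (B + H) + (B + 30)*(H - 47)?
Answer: 2311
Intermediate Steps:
M(B, H) = B + H + (-47 + H)*(30 + B) (M(B, H) = (B + H) + (30 + B)*(-47 + H) = (B + H) + (-47 + H)*(30 + B) = B + H + (-47 + H)*(30 + B))
M(1/2, -24) - 1*(-4500) = (-1410 - 46/2 + 31*(-24) - 24/2) - 1*(-4500) = (-1410 - 46*½ - 744 + (½)*(-24)) + 4500 = (-1410 - 23 - 744 - 12) + 4500 = -2189 + 4500 = 2311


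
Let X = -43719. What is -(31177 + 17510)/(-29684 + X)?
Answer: 48687/73403 ≈ 0.66328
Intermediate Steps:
-(31177 + 17510)/(-29684 + X) = -(31177 + 17510)/(-29684 - 43719) = -48687/(-73403) = -48687*(-1)/73403 = -1*(-48687/73403) = 48687/73403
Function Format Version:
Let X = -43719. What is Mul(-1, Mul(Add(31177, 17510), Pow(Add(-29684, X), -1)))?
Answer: Rational(48687, 73403) ≈ 0.66328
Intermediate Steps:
Mul(-1, Mul(Add(31177, 17510), Pow(Add(-29684, X), -1))) = Mul(-1, Mul(Add(31177, 17510), Pow(Add(-29684, -43719), -1))) = Mul(-1, Mul(48687, Pow(-73403, -1))) = Mul(-1, Mul(48687, Rational(-1, 73403))) = Mul(-1, Rational(-48687, 73403)) = Rational(48687, 73403)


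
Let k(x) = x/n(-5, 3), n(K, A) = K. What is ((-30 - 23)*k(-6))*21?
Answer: -6678/5 ≈ -1335.6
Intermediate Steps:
k(x) = -x/5 (k(x) = x/(-5) = x*(-⅕) = -x/5)
((-30 - 23)*k(-6))*21 = ((-30 - 23)*(-⅕*(-6)))*21 = -53*6/5*21 = -318/5*21 = -6678/5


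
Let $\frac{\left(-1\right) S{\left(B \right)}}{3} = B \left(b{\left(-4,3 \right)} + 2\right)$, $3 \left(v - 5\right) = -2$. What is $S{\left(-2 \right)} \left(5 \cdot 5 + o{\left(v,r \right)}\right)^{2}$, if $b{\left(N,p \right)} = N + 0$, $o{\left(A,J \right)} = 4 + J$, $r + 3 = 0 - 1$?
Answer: $-7500$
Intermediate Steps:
$v = \frac{13}{3}$ ($v = 5 + \frac{1}{3} \left(-2\right) = 5 - \frac{2}{3} = \frac{13}{3} \approx 4.3333$)
$r = -4$ ($r = -3 + \left(0 - 1\right) = -3 - 1 = -4$)
$b{\left(N,p \right)} = N$
$S{\left(B \right)} = 6 B$ ($S{\left(B \right)} = - 3 B \left(-4 + 2\right) = - 3 B \left(-2\right) = - 3 \left(- 2 B\right) = 6 B$)
$S{\left(-2 \right)} \left(5 \cdot 5 + o{\left(v,r \right)}\right)^{2} = 6 \left(-2\right) \left(5 \cdot 5 + \left(4 - 4\right)\right)^{2} = - 12 \left(25 + 0\right)^{2} = - 12 \cdot 25^{2} = \left(-12\right) 625 = -7500$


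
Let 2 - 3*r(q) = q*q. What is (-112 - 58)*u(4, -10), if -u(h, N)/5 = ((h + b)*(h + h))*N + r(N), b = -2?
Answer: -491300/3 ≈ -1.6377e+5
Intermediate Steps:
r(q) = ⅔ - q²/3 (r(q) = ⅔ - q*q/3 = ⅔ - q²/3)
u(h, N) = -10/3 + 5*N²/3 - 10*N*h*(-2 + h) (u(h, N) = -5*(((h - 2)*(h + h))*N + (⅔ - N²/3)) = -5*(((-2 + h)*(2*h))*N + (⅔ - N²/3)) = -5*((2*h*(-2 + h))*N + (⅔ - N²/3)) = -5*(2*N*h*(-2 + h) + (⅔ - N²/3)) = -5*(⅔ - N²/3 + 2*N*h*(-2 + h)) = -10/3 + 5*N²/3 - 10*N*h*(-2 + h))
(-112 - 58)*u(4, -10) = (-112 - 58)*(-10/3 + (5/3)*(-10)² - 10*(-10)*4² + 20*(-10)*4) = -170*(-10/3 + (5/3)*100 - 10*(-10)*16 - 800) = -170*(-10/3 + 500/3 + 1600 - 800) = -170*2890/3 = -491300/3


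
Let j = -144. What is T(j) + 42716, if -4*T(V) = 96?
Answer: 42692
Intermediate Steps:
T(V) = -24 (T(V) = -1/4*96 = -24)
T(j) + 42716 = -24 + 42716 = 42692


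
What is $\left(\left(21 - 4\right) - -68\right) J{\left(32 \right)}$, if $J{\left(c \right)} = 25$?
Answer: $2125$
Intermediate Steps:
$\left(\left(21 - 4\right) - -68\right) J{\left(32 \right)} = \left(\left(21 - 4\right) - -68\right) 25 = \left(17 + 68\right) 25 = 85 \cdot 25 = 2125$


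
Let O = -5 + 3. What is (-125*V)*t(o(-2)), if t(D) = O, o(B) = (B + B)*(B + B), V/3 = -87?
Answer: -65250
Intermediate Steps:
V = -261 (V = 3*(-87) = -261)
o(B) = 4*B² (o(B) = (2*B)*(2*B) = 4*B²)
O = -2
t(D) = -2
(-125*V)*t(o(-2)) = -125*(-261)*(-2) = 32625*(-2) = -65250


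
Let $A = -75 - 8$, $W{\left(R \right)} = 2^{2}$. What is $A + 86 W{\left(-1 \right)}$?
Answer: $261$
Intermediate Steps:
$W{\left(R \right)} = 4$
$A = -83$ ($A = -75 - 8 = -83$)
$A + 86 W{\left(-1 \right)} = -83 + 86 \cdot 4 = -83 + 344 = 261$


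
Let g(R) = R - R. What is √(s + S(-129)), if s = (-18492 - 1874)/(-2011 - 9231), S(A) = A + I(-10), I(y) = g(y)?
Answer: I*√4018599046/5621 ≈ 11.278*I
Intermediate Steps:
g(R) = 0
I(y) = 0
S(A) = A (S(A) = A + 0 = A)
s = 10183/5621 (s = -20366/(-11242) = -20366*(-1/11242) = 10183/5621 ≈ 1.8116)
√(s + S(-129)) = √(10183/5621 - 129) = √(-714926/5621) = I*√4018599046/5621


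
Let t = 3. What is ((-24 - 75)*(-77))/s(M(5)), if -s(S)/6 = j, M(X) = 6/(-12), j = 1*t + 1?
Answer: -2541/8 ≈ -317.63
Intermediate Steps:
j = 4 (j = 1*3 + 1 = 3 + 1 = 4)
M(X) = -½ (M(X) = 6*(-1/12) = -½)
s(S) = -24 (s(S) = -6*4 = -24)
((-24 - 75)*(-77))/s(M(5)) = ((-24 - 75)*(-77))/(-24) = -99*(-77)*(-1/24) = 7623*(-1/24) = -2541/8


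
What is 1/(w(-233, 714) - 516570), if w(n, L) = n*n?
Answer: -1/462281 ≈ -2.1632e-6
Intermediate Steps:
w(n, L) = n**2
1/(w(-233, 714) - 516570) = 1/((-233)**2 - 516570) = 1/(54289 - 516570) = 1/(-462281) = -1/462281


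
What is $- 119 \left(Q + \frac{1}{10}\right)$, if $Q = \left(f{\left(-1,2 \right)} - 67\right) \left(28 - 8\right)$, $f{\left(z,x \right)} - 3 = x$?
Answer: $\frac{1475481}{10} \approx 1.4755 \cdot 10^{5}$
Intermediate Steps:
$f{\left(z,x \right)} = 3 + x$
$Q = -1240$ ($Q = \left(\left(3 + 2\right) - 67\right) \left(28 - 8\right) = \left(5 - 67\right) 20 = \left(-62\right) 20 = -1240$)
$- 119 \left(Q + \frac{1}{10}\right) = - 119 \left(-1240 + \frac{1}{10}\right) = \left(-119\right) \left(- \frac{12399}{10}\right) = \frac{1475481}{10}$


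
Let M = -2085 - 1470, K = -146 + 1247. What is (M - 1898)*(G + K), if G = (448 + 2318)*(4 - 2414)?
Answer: 36344021427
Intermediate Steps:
K = 1101
M = -3555
G = -6666060 (G = 2766*(-2410) = -6666060)
(M - 1898)*(G + K) = (-3555 - 1898)*(-6666060 + 1101) = -5453*(-6664959) = 36344021427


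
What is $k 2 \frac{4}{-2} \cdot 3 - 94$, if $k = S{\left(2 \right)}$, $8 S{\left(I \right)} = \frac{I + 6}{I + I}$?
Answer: $-97$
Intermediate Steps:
$S{\left(I \right)} = \frac{6 + I}{16 I}$ ($S{\left(I \right)} = \frac{\left(I + 6\right) \frac{1}{I + I}}{8} = \frac{\left(6 + I\right) \frac{1}{2 I}}{8} = \frac{\frac{1}{2} \frac{1}{I} \left(6 + I\right)}{8} = \frac{6 + I}{16 I}$)
$k = \frac{1}{4}$ ($k = \frac{6 + 2}{16 \cdot 2} = \frac{1}{16} \cdot \frac{1}{2} \cdot 8 = \frac{1}{4} \approx 0.25$)
$k 2 \frac{4}{-2} \cdot 3 - 94 = \frac{2 \frac{4}{-2} \cdot 3}{4} - 94 = \frac{2 \cdot 4 \left(- \frac{1}{2}\right) 3}{4} - 94 = \frac{2 \left(-2\right) 3}{4} - 94 = \frac{\left(-4\right) 3}{4} - 94 = \frac{1}{4} \left(-12\right) - 94 = -3 - 94 = -97$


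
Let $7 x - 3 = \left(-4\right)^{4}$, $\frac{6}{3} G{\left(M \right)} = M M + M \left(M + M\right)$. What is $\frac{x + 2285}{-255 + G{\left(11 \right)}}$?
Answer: $- \frac{1548}{49} \approx -31.592$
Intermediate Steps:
$G{\left(M \right)} = \frac{3 M^{2}}{2}$ ($G{\left(M \right)} = \frac{M M + M \left(M + M\right)}{2} = \frac{M^{2} + M 2 M}{2} = \frac{M^{2} + 2 M^{2}}{2} = \frac{3 M^{2}}{2}$)
$x = 37$ ($x = \frac{3}{7} + \frac{\left(-4\right)^{4}}{7} = \frac{3}{7} + \frac{1}{7} \cdot 256 = \frac{3}{7} + \frac{256}{7} = 37$)
$\frac{x + 2285}{-255 + G{\left(11 \right)}} = \frac{37 + 2285}{-255 + \frac{3 \cdot 11^{2}}{2}} = \frac{2322}{-255 + \frac{3}{2} \cdot 121} = \frac{2322}{-255 + \frac{363}{2}} = \frac{2322}{- \frac{147}{2}} = 2322 \left(- \frac{2}{147}\right) = - \frac{1548}{49}$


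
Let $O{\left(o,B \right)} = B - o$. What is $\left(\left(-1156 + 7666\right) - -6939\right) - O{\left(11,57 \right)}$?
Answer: $13403$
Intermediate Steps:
$\left(\left(-1156 + 7666\right) - -6939\right) - O{\left(11,57 \right)} = \left(\left(-1156 + 7666\right) - -6939\right) - \left(57 - 11\right) = \left(6510 + 6939\right) - \left(57 - 11\right) = 13449 - 46 = 13403$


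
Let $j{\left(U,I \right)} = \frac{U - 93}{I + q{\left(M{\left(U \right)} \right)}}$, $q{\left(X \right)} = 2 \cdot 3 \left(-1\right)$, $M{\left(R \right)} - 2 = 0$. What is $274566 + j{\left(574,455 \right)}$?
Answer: $\frac{123280615}{449} \approx 2.7457 \cdot 10^{5}$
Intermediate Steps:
$M{\left(R \right)} = 2$ ($M{\left(R \right)} = 2 + 0 = 2$)
$q{\left(X \right)} = -6$ ($q{\left(X \right)} = 6 \left(-1\right) = -6$)
$j{\left(U,I \right)} = \frac{-93 + U}{-6 + I}$ ($j{\left(U,I \right)} = \frac{U - 93}{I - 6} = \frac{-93 + U}{-6 + I}$)
$274566 + j{\left(574,455 \right)} = 274566 + \frac{-93 + 574}{-6 + 455} = 274566 + \frac{1}{449} \cdot 481 = 274566 + \frac{481}{449} = \frac{123280615}{449}$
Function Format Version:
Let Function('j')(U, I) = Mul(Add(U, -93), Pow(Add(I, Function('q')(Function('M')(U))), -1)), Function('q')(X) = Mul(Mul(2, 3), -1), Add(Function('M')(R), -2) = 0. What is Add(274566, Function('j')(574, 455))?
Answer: Rational(123280615, 449) ≈ 2.7457e+5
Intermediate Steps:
Function('M')(R) = 2 (Function('M')(R) = Add(2, 0) = 2)
Function('q')(X) = -6 (Function('q')(X) = Mul(6, -1) = -6)
Function('j')(U, I) = Mul(Pow(Add(-6, I), -1), Add(-93, U)) (Function('j')(U, I) = Mul(Add(U, -93), Pow(Add(I, -6), -1)) = Mul(Add(-93, U), Pow(Add(-6, I), -1)) = Mul(Pow(Add(-6, I), -1), Add(-93, U)))
Add(274566, Function('j')(574, 455)) = Add(274566, Mul(Pow(Add(-6, 455), -1), Add(-93, 574))) = Add(274566, Mul(Pow(449, -1), 481)) = Add(274566, Mul(Rational(1, 449), 481)) = Add(274566, Rational(481, 449)) = Rational(123280615, 449)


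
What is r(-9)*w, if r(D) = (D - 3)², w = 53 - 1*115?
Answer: -8928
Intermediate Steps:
w = -62 (w = 53 - 115 = -62)
r(D) = (-3 + D)²
r(-9)*w = (-3 - 9)²*(-62) = (-12)²*(-62) = 144*(-62) = -8928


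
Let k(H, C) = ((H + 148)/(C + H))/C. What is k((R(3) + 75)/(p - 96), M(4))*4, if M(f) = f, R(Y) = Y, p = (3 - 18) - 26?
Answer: 10099/235 ≈ 42.974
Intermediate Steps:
p = -41 (p = -15 - 26 = -41)
k(H, C) = (148 + H)/(C*(C + H)) (k(H, C) = ((148 + H)/(C + H))/C = (148 + H)/(C*(C + H)))
k((R(3) + 75)/(p - 96), M(4))*4 = ((148 + (3 + 75)/(-41 - 96))/(4*(4 + (3 + 75)/(-41 - 96))))*4 = ((148 + 78/(-137))/(4*(4 + 78/(-137))))*4 = ((148 + 78*(-1/137))/(4*(4 + 78*(-1/137))))*4 = ((148 - 78/137)/(4*(4 - 78/137)))*4 = ((¼)*(20198/137)/(470/137))*4 = ((¼)*(137/470)*(20198/137))*4 = (10099/940)*4 = 10099/235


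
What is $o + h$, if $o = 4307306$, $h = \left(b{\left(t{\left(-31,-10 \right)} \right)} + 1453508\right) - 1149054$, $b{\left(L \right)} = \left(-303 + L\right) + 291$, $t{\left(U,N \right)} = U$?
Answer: $4611717$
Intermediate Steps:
$b{\left(L \right)} = -12 + L$
$h = 304411$ ($h = \left(\left(-12 - 31\right) + 1453508\right) - 1149054 = \left(-43 + 1453508\right) - 1149054 = 1453465 - 1149054 = 304411$)
$o + h = 4307306 + 304411 = 4611717$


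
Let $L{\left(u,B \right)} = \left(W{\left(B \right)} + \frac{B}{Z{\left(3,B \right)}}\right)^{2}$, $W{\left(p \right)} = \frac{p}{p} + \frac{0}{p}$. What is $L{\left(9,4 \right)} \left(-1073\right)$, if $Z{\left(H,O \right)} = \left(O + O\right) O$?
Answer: $- \frac{86913}{64} \approx -1358.0$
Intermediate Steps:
$Z{\left(H,O \right)} = 2 O^{2}$ ($Z{\left(H,O \right)} = 2 O O = 2 O^{2}$)
$W{\left(p \right)} = 1$ ($W{\left(p \right)} = 1 + 0 = 1$)
$L{\left(u,B \right)} = \left(1 + \frac{1}{2 B}\right)^{2}$ ($L{\left(u,B \right)} = \left(1 + \frac{B}{2 B^{2}}\right)^{2} = \left(1 + B \frac{1}{2 B^{2}}\right)^{2} = \left(1 + \frac{1}{2 B}\right)^{2}$)
$L{\left(9,4 \right)} \left(-1073\right) = \frac{\left(1 + 2 \cdot 4\right)^{2}}{4 \cdot 16} \left(-1073\right) = \frac{1}{4} \cdot \frac{1}{16} \left(1 + 8\right)^{2} \left(-1073\right) = \frac{1}{4} \cdot \frac{1}{16} \cdot 9^{2} \left(-1073\right) = \frac{1}{4} \cdot \frac{1}{16} \cdot 81 \left(-1073\right) = \frac{81}{64} \left(-1073\right) = - \frac{86913}{64}$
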